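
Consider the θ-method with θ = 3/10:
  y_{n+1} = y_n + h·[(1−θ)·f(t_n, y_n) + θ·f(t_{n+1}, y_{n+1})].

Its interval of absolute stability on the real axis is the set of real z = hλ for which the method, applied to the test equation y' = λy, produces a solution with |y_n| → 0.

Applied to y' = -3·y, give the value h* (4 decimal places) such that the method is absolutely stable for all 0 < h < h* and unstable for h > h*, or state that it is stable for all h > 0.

(-5.0000,0); λ=-3 ⇒ h* = (5)/3 = 1.6667.

Test eqn y'=λy, z=hλ:
  y_{n+1} = y_n + z·[7/10·y_n + 3/10·y_{n+1}] ⇒ (1 − 3/10z)y_{n+1} = (1 + 7/10z)y_n
  Hence R(z) = (1 + 7/10z)/(1 − 3/10z).

Need |R(x)|<1, x<0.
x=-0.99: |R|=0.2367
R=−1: 1+7/10x = −1+3/10x ⇒ -2/5x=2 ⇒ x=2/(-2/5)=-5.0000
Confirm numerically:
  x=-3.775: |R|=0.77022 <1
  x=-2.626: |R|=0.46884 <1
  x=-2.307: |R|=0.36339 <1
  x=-5.490: |R|=1.07405 >1
  x=-5.285: |R|=1.04409 >1
So |R|<1 on (-5.0000, 0).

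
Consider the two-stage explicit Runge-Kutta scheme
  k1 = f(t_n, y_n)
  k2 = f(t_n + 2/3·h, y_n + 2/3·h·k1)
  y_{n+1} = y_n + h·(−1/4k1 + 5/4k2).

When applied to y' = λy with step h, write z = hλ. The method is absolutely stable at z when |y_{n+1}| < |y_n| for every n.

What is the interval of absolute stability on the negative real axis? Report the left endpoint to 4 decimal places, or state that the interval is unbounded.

With y'=λy (z=hλ):
  k1=λy_n ⇒ h·k1=z·y_n;  k2=λ(1+2/3z)y_n ⇒ h·k2=z(1+2/3z)y_n
  y_{n+1}/y_n = 1 − 1/4z + 5/4z(1+2/3z) = 1 + z + 5/6z²
  ⇒ R(z) = 1 + z + 5/6z².

Find x<0 with |R(x)|<1.
x=-0.6: |R|=0.7000
R=1: x+5/6x²=0 ⇒ x=−6/5=-1.2000; min R=1−1/(4·5/6)=0.7000>−1
Confirm numerically:
  x=-1.155: |R|=0.95669 <1
  x=-1.089: |R|=0.89927 <1
  x=-1.047: |R|=0.86651 <1
  x=-0.904: |R|=0.77701 <1
  x=-1.722: |R|=1.74907 >1
  x=-1.563: |R|=1.47281 >1
  x=-1.493: |R|=1.36454 >1
So |R|<1 on (-1.2000, 0).

z∈(-1.2000,0).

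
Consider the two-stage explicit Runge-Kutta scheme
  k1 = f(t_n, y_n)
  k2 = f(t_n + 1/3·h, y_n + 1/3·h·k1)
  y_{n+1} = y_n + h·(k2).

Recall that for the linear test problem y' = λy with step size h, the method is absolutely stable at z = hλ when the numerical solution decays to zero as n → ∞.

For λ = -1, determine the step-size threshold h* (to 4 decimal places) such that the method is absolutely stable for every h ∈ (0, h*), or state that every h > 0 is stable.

Test eqn y'=λy, z=hλ:
  k1=λy_n ⇒ h·k1=z·y_n;  k2=λ(1+1/3z)y_n ⇒ h·k2=z(1+1/3z)y_n
  y_{n+1}/y_n = 1 + z(1+1/3z) = 1 + z + 1/3z²
  R(z) = 1 + z + 1/3z².

Boundary: |R(x)|=1, x<0.
x=-1.72: |R|=0.2661
R=1: x+1/3x²=0 ⇒ x=−3=-3.0000; min R=1−1/(4·1/3)=0.2500>−1
Confirm numerically:
  x=-2.971: |R|=0.97128 <1
  x=-2.545: |R|=0.61401 <1
  x=-2.445: |R|=0.54767 <1
  x=-1.534: |R|=0.25039 <1
  x=-3.454: |R|=1.52271 >1
  x=-3.215: |R|=1.23041 >1
Stable set (-3.0000, 0).

(-3.0000,0); λ=-1 ⇒ h* = (3)/1 = 3.0000.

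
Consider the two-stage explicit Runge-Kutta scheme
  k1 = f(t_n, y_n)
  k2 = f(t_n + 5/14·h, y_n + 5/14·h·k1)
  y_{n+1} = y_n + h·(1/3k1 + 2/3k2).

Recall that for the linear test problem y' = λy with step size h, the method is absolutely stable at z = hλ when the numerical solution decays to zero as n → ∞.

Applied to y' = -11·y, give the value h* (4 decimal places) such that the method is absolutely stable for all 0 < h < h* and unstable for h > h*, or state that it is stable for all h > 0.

(-4.2000,0); λ=-11 ⇒ h* = (21/5)/11 = 0.3818.

Set f=λy, z=hλ:
  k1=λy_n ⇒ h·k1=z·y_n;  k2=λ(1+5/14z)y_n ⇒ h·k2=z(1+5/14z)y_n
  y_{n+1}/y_n = 1 + 1/3z + 2/3z(1+5/14z) = 1 + z + 5/21z²
  Hence R(z) = 1 + z + 5/21z².

Solve |R(x)|<1 on ℝ⁻.
x=-1.38: |R|=0.0734
R=1: x+5/21x²=0 ⇒ x=−21/5=-4.2000; min R=1−1/(4·5/21)=-0.0500>−1
Confirm numerically:
  x=-3.985: |R|=0.79601 <1
  x=-2.096: |R|=0.05000 <1
  x=-1.974: |R|=0.04622 <1
  x=-4.728: |R|=1.59438 >1
  x=-4.721: |R|=1.58563 >1
Stable set (-4.2000, 0).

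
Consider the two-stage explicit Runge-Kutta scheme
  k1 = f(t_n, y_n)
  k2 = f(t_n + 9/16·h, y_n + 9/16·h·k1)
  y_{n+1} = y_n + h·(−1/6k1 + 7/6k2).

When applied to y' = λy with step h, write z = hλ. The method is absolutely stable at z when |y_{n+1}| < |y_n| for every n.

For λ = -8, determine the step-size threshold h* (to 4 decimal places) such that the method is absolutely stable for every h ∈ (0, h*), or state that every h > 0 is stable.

(-1.5238,0); λ=-8 ⇒ h* = (32/21)/8 = 0.1905.

With y'=λy (z=hλ):
  k1=λy_n ⇒ h·k1=z·y_n;  k2=λ(1+9/16z)y_n ⇒ h·k2=z(1+9/16z)y_n
  y_{n+1}/y_n = 1 − 1/6z + 7/6z(1+9/16z) = 1 + z + 21/32z²
  ⇒ R(z) = 1 + z + 21/32z².

Boundary: |R(x)|=1, x<0.
x=-0.91: |R|=0.6334
R=1: x+21/32x²=0 ⇒ x=−32/21=-1.5238; min R=1−1/(4·21/32)=0.6190>−1
Confirm numerically:
  x=-1.259: |R|=0.78121 <1
  x=-1.082: |R|=0.68629 <1
  x=-1.064: |R|=0.67894 <1
  x=-2.086: |R|=1.76960 >1
  x=-1.545: |R|=1.02149 >1
Stable set (-1.5238, 0).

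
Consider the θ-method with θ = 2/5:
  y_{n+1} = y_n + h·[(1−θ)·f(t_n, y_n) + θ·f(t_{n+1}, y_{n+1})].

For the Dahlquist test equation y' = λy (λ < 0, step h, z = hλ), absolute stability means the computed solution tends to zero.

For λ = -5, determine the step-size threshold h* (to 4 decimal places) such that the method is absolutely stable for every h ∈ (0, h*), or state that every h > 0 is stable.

(-10.0000,0); λ=-5 ⇒ h* = (10)/5 = 2.0000.

With y'=λy (z=hλ):
  y_{n+1} = y_n + z·[3/5·y_n + 2/5·y_{n+1}] ⇒ (1 − 2/5z)y_{n+1} = (1 + 3/5z)y_n
  ⇒ R(z) = (1 + 3/5z)/(1 − 2/5z).

Need |R(x)|<1, x<0.
x=-0.65: |R|=0.4841
R=−1: 1+3/5x = −1+2/5x ⇒ -1/5x=2 ⇒ x=2/(-1/5)=-10.0000
Confirm numerically:
  x=-9.061: |R|=0.95939 <1
  x=-8.581: |R|=0.93597 <1
  x=-7.334: |R|=0.86445 <1
  x=-4.706: |R|=0.63267 <1
  x=-10.533: |R|=1.02045 >1
  x=-10.291: |R|=1.01138 >1
  x=-10.033: |R|=1.00132 >1
So |R|<1 on (-10.0000, 0).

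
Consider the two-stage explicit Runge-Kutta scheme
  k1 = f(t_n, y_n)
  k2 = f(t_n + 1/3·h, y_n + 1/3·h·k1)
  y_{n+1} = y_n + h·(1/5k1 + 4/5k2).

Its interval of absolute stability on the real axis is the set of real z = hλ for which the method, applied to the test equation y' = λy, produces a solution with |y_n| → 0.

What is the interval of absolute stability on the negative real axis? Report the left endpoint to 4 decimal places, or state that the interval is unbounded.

z∈(-3.7500,0).

Set f=λy, z=hλ:
  k1=λy_n ⇒ h·k1=z·y_n;  k2=λ(1+1/3z)y_n ⇒ h·k2=z(1+1/3z)y_n
  y_{n+1}/y_n = 1 + 1/5z + 4/5z(1+1/3z) = 1 + z + 4/15z²
  so R(z) = 1 + z + 4/15z².

Find x<0 with |R(x)|<1.
x=-0.31: |R|=0.7156
R=1: x+4/15x²=0 ⇒ x=−15/4=-3.7500; min R=1−1/(4·4/15)=0.0625>−1
Confirm numerically:
  x=-3.569: |R|=0.82774 <1
  x=-3.171: |R|=0.51040 <1
  x=-2.047: |R|=0.07039 <1
  x=-1.792: |R|=0.06434 <1
  x=-4.265: |R|=1.58573 >1
  x=-4.231: |R|=1.54270 >1
So |R|<1 on (-3.7500, 0).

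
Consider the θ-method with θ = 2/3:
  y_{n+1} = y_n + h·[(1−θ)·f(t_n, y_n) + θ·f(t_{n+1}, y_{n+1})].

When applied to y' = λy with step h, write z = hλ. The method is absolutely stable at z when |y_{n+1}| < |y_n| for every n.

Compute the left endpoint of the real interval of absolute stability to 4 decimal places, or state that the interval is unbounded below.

interval (−∞, 0).

Test eqn y'=λy, z=hλ:
  y_{n+1} = y_n + z·[1/3·y_n + 2/3·y_{n+1}] ⇒ (1 − 2/3z)y_{n+1} = (1 + 1/3z)y_n
  R(z) = (1 + 1/3z)/(1 − 2/3z).

Boundary: |R(x)|=1, x<0.
x=-1.28: |R|=0.3094
x=-2: |R|=0.1429
x=-10: |R|=0.3043
x=-100: |R|=0.4778
θ=2/3≥1/2 ⇒ |1+1/3x|<|1−2/3x| ∀x<0 ⇒ unbounded interval.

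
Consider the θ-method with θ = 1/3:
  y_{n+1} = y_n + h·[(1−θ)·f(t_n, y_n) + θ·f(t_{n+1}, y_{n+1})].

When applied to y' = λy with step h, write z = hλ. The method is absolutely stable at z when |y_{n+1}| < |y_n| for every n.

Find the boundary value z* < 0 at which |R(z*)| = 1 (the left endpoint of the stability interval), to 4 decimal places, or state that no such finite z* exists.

left endpoint -6.0000.

Test eqn y'=λy, z=hλ:
  y_{n+1} = y_n + z·[2/3·y_n + 1/3·y_{n+1}] ⇒ (1 − 1/3z)y_{n+1} = (1 + 2/3z)y_n
  ⇒ R(z) = (1 + 2/3z)/(1 − 1/3z).

Find x<0 with |R(x)|<1.
x=-1.24: |R|=0.1226
R=−1: 1+2/3x = −1+1/3x ⇒ -1/3x=2 ⇒ x=2/(-1/3)=-6.0000
Confirm numerically:
  x=-5.377: |R|=0.92563 <1
  x=-5.118: |R|=0.89135 <1
  x=-4.072: |R|=0.72738 <1
  x=-3.315: |R|=0.57482 <1
  x=-6.269: |R|=1.02902 >1
  x=-6.096: |R|=1.01055 >1
Interval (-6.0000, 0).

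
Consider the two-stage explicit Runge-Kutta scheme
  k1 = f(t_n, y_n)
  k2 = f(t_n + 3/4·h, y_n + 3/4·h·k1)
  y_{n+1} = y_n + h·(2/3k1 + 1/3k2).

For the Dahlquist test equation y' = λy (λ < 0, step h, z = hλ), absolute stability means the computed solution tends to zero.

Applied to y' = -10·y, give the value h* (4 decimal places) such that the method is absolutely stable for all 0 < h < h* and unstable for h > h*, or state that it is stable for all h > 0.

Test eqn y'=λy, z=hλ:
  k1=λy_n ⇒ h·k1=z·y_n;  k2=λ(1+3/4z)y_n ⇒ h·k2=z(1+3/4z)y_n
  y_{n+1}/y_n = 1 + 2/3z + 1/3z(1+3/4z) = 1 + z + 1/4z²
  Hence R(z) = 1 + z + 1/4z².

Need |R(x)|<1, x<0.
x=-0.44: |R|=0.6084
R=1: x+1/4x²=0 ⇒ x=−4=-4.0000; min R=1−1/(4·1/4)=0.0000>−1
Confirm numerically:
  x=-2.709: |R|=0.12567 <1
  x=-2.618: |R|=0.09548 <1
  x=-1.743: |R|=0.01651 <1
  x=-4.429: |R|=1.47501 >1
  x=-4.309: |R|=1.33287 >1
  x=-4.175: |R|=1.18266 >1
So |R|<1 on (-4.0000, 0).

(-4.0000,0); λ=-10 ⇒ h* = (4)/10 = 0.4000.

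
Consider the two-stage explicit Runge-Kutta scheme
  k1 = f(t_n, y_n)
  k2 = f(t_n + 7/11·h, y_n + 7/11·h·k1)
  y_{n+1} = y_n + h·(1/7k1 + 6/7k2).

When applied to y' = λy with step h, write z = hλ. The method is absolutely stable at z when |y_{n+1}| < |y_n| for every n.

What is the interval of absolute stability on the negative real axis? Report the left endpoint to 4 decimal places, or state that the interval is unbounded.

z∈(-1.8333,0).

With y'=λy (z=hλ):
  k1=λy_n ⇒ h·k1=z·y_n;  k2=λ(1+7/11z)y_n ⇒ h·k2=z(1+7/11z)y_n
  y_{n+1}/y_n = 1 + 1/7z + 6/7z(1+7/11z) = 1 + z + 6/11z²
  R(z) = 1 + z + 6/11z².

Boundary: |R(x)|=1, x<0.
x=-0.99: |R|=0.5446
R=1: x+6/11x²=0 ⇒ x=−11/6=-1.8333; min R=1−1/(4·6/11)=0.5417>−1
Confirm numerically:
  x=-1.653: |R|=0.83740 <1
  x=-1.606: |R|=0.80086 <1
  x=-1.414: |R|=0.67658 <1
  x=-1.406: |R|=0.67227 <1
  x=-2.427: |R|=1.78591 >1
  x=-2.028: |R|=1.21534 >1
So |R|<1 on (-1.8333, 0).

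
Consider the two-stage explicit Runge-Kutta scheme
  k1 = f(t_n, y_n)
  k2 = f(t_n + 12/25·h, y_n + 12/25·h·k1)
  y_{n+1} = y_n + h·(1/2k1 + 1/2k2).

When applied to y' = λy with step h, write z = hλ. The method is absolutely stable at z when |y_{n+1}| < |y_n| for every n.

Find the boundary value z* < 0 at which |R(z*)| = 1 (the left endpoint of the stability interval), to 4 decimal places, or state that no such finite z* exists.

With y'=λy (z=hλ):
  k1=λy_n ⇒ h·k1=z·y_n;  k2=λ(1+12/25z)y_n ⇒ h·k2=z(1+12/25z)y_n
  y_{n+1}/y_n = 1 + 1/2z + 1/2z(1+12/25z) = 1 + z + 6/25z²
  ⇒ R(z) = 1 + z + 6/25z².

Find x<0 with |R(x)|<1.
x=-1.1: |R|=0.1904
R=1: x+6/25x²=0 ⇒ x=−25/6=-4.1667; min R=1−1/(4·6/25)=-0.0417>−1
Confirm numerically:
  x=-4.077: |R|=0.91226 <1
  x=-3.046: |R|=0.18075 <1
  x=-2.963: |R|=0.14405 <1
  x=-2.213: |R|=0.03763 <1
  x=-4.765: |R|=1.68425 >1
  x=-4.511: |R|=1.37279 >1
  x=-4.504: |R|=1.36464 >1
Interval (-4.1667, 0).

z* = -4.1667.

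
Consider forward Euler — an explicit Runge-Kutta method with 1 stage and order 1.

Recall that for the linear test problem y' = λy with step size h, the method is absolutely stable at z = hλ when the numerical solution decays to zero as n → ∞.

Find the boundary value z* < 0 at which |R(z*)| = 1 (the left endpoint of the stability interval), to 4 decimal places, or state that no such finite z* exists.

left endpoint -2.0000.

Test eqn y'=λy, z=hλ:
  order 1, 1-stage ⇒ R(z)=1+z
  (e.g. R(-0.45)=0.55000, |R|=0.55000)

Need |R(x)|<1, x<0.
x=-0.45: |R|=0.5500
|R(-1.65)|=0.6500 |R(-1.08)|=0.0800 |R(-0.64)|=0.3600
Bisect:
  x_lo=-2.6780 |R|=1.6780  x_hi=-0.1690 |R|=0.8310
  mid=-1.42352 |R|=0.42352 →hi
  mid=-2.05076 |R|=1.05076 →lo
  mid=-1.73714 |R|=0.73714 →hi
  mid=-1.89395 |R|=0.89395 →hi
  mid=-1.97236 |R|=0.97236 →hi
  mid=-2.01156 |R|=1.01156 →lo
  mid=-1.99196 |R|=0.99196 →hi
  mid=-2.00176 |R|=1.00176 →lo
  mid=-1.99686 |R|=0.99686 →hi
  mid=-1.99931 |R|=0.99931 →hi
  ...
  [-2.00007,-1.99992] ⇒ x*=-2.0000
So |R|<1 on (-2.0000, 0).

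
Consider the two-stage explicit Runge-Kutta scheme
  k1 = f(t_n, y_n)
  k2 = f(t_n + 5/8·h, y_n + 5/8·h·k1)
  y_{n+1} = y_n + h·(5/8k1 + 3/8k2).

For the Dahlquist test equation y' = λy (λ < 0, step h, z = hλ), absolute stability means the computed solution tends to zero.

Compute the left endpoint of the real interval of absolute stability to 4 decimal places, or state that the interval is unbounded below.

On y'=λy, z=hλ:
  k1=λy_n ⇒ h·k1=z·y_n;  k2=λ(1+5/8z)y_n ⇒ h·k2=z(1+5/8z)y_n
  y_{n+1}/y_n = 1 + 5/8z + 3/8z(1+5/8z) = 1 + z + 15/64z²
  so R(z) = 1 + z + 15/64z².

Find x<0 with |R(x)|<1.
x=-1.49: |R|=0.0303
R=1: x+15/64x²=0 ⇒ x=−64/15=-4.2667; min R=1−1/(4·15/64)=-0.0667>−1
Confirm numerically:
  x=-2.266: |R|=0.06254 <1
  x=-1.973: |R|=0.06064 <1
  x=-1.911: |R|=0.05508 <1
  x=-1.837: |R|=0.04609 <1
  x=-4.731: |R|=1.51487 >1
  x=-4.375: |R|=1.11108 >1
Interval (-4.2667, 0).

left endpoint -4.2667.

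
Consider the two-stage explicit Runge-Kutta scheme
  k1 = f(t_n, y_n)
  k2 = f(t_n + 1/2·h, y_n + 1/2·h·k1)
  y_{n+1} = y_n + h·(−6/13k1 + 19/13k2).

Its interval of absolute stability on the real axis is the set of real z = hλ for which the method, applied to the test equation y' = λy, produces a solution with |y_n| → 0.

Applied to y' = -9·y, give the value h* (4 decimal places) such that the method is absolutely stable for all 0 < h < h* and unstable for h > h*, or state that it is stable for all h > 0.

(-1.3684,0); λ=-9 ⇒ h* = (26/19)/9 = 0.1520.

Test eqn y'=λy, z=hλ:
  k1=λy_n ⇒ h·k1=z·y_n;  k2=λ(1+1/2z)y_n ⇒ h·k2=z(1+1/2z)y_n
  y_{n+1}/y_n = 1 − 6/13z + 19/13z(1+1/2z) = 1 + z + 19/26z²
  ⇒ R(z) = 1 + z + 19/26z².

Need |R(x)|<1, x<0.
x=-0.74: |R|=0.6602
R=1: x+19/26x²=0 ⇒ x=−26/19=-1.3684; min R=1−1/(4·19/26)=0.6579>−1
Confirm numerically:
  x=-1.315: |R|=0.94866 <1
  x=-1.148: |R|=0.81508 <1
  x=-0.883: |R|=0.68677 <1
  x=-0.854: |R|=0.67896 <1
  x=-1.915: |R|=1.76490 >1
  x=-1.556: |R|=1.21329 >1
Interval (-1.3684, 0).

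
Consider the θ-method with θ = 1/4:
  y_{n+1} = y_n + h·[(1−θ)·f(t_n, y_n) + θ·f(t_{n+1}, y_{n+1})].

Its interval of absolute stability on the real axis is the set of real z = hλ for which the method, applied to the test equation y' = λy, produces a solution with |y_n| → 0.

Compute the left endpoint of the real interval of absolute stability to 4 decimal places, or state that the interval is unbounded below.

Test eqn y'=λy, z=hλ:
  y_{n+1} = y_n + z·[3/4·y_n + 1/4·y_{n+1}] ⇒ (1 − 1/4z)y_{n+1} = (1 + 3/4z)y_n
  Hence R(z) = (1 + 3/4z)/(1 − 1/4z).

Find x<0 with |R(x)|<1.
x=-1.45: |R|=0.0642
R=−1: 1+3/4x = −1+1/4x ⇒ -1/2x=2 ⇒ x=2/(-1/2)=-4.0000
Confirm numerically:
  x=-3.485: |R|=0.86239 <1
  x=-3.160: |R|=0.76536 <1
  x=-2.593: |R|=0.57318 <1
  x=-2.459: |R|=0.52284 <1
  x=-4.576: |R|=1.13433 >1
  x=-4.289: |R|=1.06973 >1
  x=-4.037: |R|=1.00921 >1
Interval (-4.0000, 0).

z* = -4.0000.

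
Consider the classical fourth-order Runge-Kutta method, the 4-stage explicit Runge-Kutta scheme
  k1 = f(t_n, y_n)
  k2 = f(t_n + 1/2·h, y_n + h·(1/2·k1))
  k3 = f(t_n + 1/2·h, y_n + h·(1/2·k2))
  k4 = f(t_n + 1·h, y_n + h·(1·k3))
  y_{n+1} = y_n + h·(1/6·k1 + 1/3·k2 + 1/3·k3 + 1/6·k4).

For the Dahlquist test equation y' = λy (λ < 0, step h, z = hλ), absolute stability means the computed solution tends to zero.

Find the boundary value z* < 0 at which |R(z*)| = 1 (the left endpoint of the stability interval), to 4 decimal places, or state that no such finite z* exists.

left endpoint -2.7853.

With y'=λy (z=hλ):
  order 4, 4-stage ⇒ R(z)=1+z+z^2/2+z^3/6+z^4/24
  (e.g. R(-1.39)=0.28399, |R|=0.28399)

Need |R(x)|<1, x<0.
x=-1.39: |R|=0.2840
|R(-3.04)|=1.4570 |R(-2.64)|=0.8021 |R(-0.89)|=0.4147
Bisect:
  x_lo=-3.3338 |R|=2.1947  x_hi=-0.3330 |R|=0.7168
  mid=-1.83337 |R|=0.29093 →hi
  mid=-2.58356 |R|=0.73608 →hi
  mid=-2.95866 |R|=1.29443 →lo
  mid=-2.77111 |R|=0.97883 →hi
  mid=-2.86488 |R|=1.12678 →lo
  mid=-2.81800 |R|=1.05044 →lo
  mid=-2.79455 |R|=1.01405 →lo
  mid=-2.78283 |R|=0.99630 →hi
  mid=-2.78869 |R|=1.00514 →lo
  ...
  [-2.78540,-2.78521] ⇒ x*=-2.7853
Interval (-2.7853, 0).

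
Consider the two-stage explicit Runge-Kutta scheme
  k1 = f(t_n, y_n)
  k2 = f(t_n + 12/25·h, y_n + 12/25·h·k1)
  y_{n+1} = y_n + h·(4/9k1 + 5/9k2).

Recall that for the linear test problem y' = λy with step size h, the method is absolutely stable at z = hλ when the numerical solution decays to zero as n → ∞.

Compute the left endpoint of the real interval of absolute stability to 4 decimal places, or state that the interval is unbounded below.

left endpoint -3.7500.

Test eqn y'=λy, z=hλ:
  k1=λy_n ⇒ h·k1=z·y_n;  k2=λ(1+12/25z)y_n ⇒ h·k2=z(1+12/25z)y_n
  y_{n+1}/y_n = 1 + 4/9z + 5/9z(1+12/25z) = 1 + z + 4/15z²
  R(z) = 1 + z + 4/15z².

Find x<0 with |R(x)|<1.
x=-1.67: |R|=0.0737
R=1: x+4/15x²=0 ⇒ x=−15/4=-3.7500; min R=1−1/(4·4/15)=0.0625>−1
Confirm numerically:
  x=-3.694: |R|=0.94484 <1
  x=-2.118: |R|=0.07825 <1
  x=-1.882: |R|=0.06251 <1
  x=-4.196: |R|=1.49904 >1
  x=-3.984: |R|=1.24860 >1
Stable set (-3.7500, 0).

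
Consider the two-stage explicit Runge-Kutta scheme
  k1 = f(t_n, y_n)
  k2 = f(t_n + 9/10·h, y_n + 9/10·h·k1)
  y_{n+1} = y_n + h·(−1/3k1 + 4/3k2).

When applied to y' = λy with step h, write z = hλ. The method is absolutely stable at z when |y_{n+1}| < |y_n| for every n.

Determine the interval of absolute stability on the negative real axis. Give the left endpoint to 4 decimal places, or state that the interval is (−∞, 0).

Test eqn y'=λy, z=hλ:
  k1=λy_n ⇒ h·k1=z·y_n;  k2=λ(1+9/10z)y_n ⇒ h·k2=z(1+9/10z)y_n
  y_{n+1}/y_n = 1 − 1/3z + 4/3z(1+9/10z) = 1 + z + 6/5z²
  Hence R(z) = 1 + z + 6/5z².

Need |R(x)|<1, x<0.
x=-1.2: |R|=1.5280
R=1: x+6/5x²=0 ⇒ x=−5/6=-0.8333; min R=1−1/(4·6/5)=0.7917>−1
Confirm numerically:
  x=-0.501: |R|=0.80020 <1
  x=-0.498: |R|=0.79960 <1
  x=-0.448: |R|=0.79284 <1
  x=-0.358: |R|=0.79580 <1
  x=-1.150: |R|=1.43700 >1
  x=-1.011: |R|=1.21555 >1
  x=-1.000: |R|=1.20000 >1
So |R|<1 on (-0.8333, 0).

z∈(-0.8333,0).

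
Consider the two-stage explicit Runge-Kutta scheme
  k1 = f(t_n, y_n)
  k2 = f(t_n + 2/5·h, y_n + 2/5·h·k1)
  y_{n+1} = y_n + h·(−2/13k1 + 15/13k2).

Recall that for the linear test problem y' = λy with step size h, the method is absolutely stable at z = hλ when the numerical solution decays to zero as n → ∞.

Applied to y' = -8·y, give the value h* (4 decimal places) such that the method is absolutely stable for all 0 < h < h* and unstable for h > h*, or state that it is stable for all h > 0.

(-2.1667,0); λ=-8 ⇒ h* = (13/6)/8 = 0.2708.

Test eqn y'=λy, z=hλ:
  k1=λy_n ⇒ h·k1=z·y_n;  k2=λ(1+2/5z)y_n ⇒ h·k2=z(1+2/5z)y_n
  y_{n+1}/y_n = 1 − 2/13z + 15/13z(1+2/5z) = 1 + z + 6/13z²
  so R(z) = 1 + z + 6/13z².

Solve |R(x)|<1 on ℝ⁻.
x=-1.53: |R|=0.5504
R=1: x+6/13x²=0 ⇒ x=−13/6=-2.1667; min R=1−1/(4·6/13)=0.4583>−1
Confirm numerically:
  x=-1.950: |R|=0.80500 <1
  x=-1.863: |R|=0.73889 <1
  x=-1.344: |R|=0.48969 <1
  x=-0.993: |R|=0.46210 <1
  x=-2.643: |R|=1.58105 >1
  x=-2.467: |R|=1.34196 >1
  x=-2.219: |R|=1.05360 >1
So |R|<1 on (-2.1667, 0).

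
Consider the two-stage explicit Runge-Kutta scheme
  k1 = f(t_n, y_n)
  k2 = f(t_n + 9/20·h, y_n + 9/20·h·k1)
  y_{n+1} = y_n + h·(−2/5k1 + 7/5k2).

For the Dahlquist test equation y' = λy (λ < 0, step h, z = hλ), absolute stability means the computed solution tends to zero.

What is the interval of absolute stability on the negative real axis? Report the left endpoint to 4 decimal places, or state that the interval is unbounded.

Set f=λy, z=hλ:
  k1=λy_n ⇒ h·k1=z·y_n;  k2=λ(1+9/20z)y_n ⇒ h·k2=z(1+9/20z)y_n
  y_{n+1}/y_n = 1 − 2/5z + 7/5z(1+9/20z) = 1 + z + 63/100z²
  ⇒ R(z) = 1 + z + 63/100z².

Need |R(x)|<1, x<0.
x=-1.41: |R|=0.8425
R=1: x+63/100x²=0 ⇒ x=−100/63=-1.5873; min R=1−1/(4·63/100)=0.6032>−1
Confirm numerically:
  x=-1.557: |R|=0.97028 <1
  x=-1.439: |R|=0.86555 <1
  x=-1.109: |R|=0.66583 <1
  x=-1.729: |R|=1.15435 >1
  x=-1.620: |R|=1.03337 >1
So |R|<1 on (-1.5873, 0).

z∈(-1.5873,0).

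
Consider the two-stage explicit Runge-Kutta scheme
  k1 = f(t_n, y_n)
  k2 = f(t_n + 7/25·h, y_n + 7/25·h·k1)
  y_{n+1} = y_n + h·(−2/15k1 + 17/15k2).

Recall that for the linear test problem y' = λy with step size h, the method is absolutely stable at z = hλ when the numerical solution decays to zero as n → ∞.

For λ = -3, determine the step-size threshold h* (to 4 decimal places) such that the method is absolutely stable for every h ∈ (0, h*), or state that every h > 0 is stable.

Test eqn y'=λy, z=hλ:
  k1=λy_n ⇒ h·k1=z·y_n;  k2=λ(1+7/25z)y_n ⇒ h·k2=z(1+7/25z)y_n
  y_{n+1}/y_n = 1 − 2/15z + 17/15z(1+7/25z) = 1 + z + 119/375z²
  R(z) = 1 + z + 119/375z².

Need |R(x)|<1, x<0.
x=-1.69: |R|=0.2163
R=1: x+119/375x²=0 ⇒ x=−375/119=-3.1513; min R=1−1/(4·119/375)=0.2122>−1
Confirm numerically:
  x=-3.019: |R|=0.87329 <1
  x=-2.317: |R|=0.38660 <1
  x=-2.154: |R|=0.31834 <1
  x=-2.081: |R|=0.29323 <1
  x=-3.322: |R|=1.17999 >1
  x=-3.309: |R|=1.16564 >1
  x=-3.199: |R|=1.04846 >1
So |R|<1 on (-3.1513, 0).

(-3.1513,0); λ=-3 ⇒ h* = (375/119)/3 = 1.0504.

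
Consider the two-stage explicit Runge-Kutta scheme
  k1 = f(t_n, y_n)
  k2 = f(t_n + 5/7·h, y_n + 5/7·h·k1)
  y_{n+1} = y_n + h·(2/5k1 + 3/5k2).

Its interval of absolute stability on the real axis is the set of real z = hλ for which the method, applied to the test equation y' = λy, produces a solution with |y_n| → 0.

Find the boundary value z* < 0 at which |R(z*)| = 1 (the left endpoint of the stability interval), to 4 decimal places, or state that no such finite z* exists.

On y'=λy, z=hλ:
  k1=λy_n ⇒ h·k1=z·y_n;  k2=λ(1+5/7z)y_n ⇒ h·k2=z(1+5/7z)y_n
  y_{n+1}/y_n = 1 + 2/5z + 3/5z(1+5/7z) = 1 + z + 3/7z²
  so R(z) = 1 + z + 3/7z².

Solve |R(x)|<1 on ℝ⁻.
x=-1.09: |R|=0.4192
R=1: x+3/7x²=0 ⇒ x=−7/3=-2.3333; min R=1−1/(4·3/7)=0.4167>−1
Confirm numerically:
  x=-1.727: |R|=0.55123 <1
  x=-1.234: |R|=0.41861 <1
  x=-1.008: |R|=0.42746 <1
  x=-2.596: |R|=1.29224 >1
  x=-2.525: |R|=1.20741 >1
  x=-2.395: |R|=1.06330 >1
Interval (-2.3333, 0).

left endpoint -2.3333.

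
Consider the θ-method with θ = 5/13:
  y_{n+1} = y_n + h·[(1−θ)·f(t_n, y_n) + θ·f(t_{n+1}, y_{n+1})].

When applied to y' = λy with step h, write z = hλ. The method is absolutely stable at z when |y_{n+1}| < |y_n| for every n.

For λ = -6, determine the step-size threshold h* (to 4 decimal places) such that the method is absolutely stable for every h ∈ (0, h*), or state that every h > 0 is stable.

(-8.6667,0); λ=-6 ⇒ h* = (26/3)/6 = 1.4444.

Test eqn y'=λy, z=hλ:
  y_{n+1} = y_n + z·[8/13·y_n + 5/13·y_{n+1}] ⇒ (1 − 5/13z)y_{n+1} = (1 + 8/13z)y_n
  ⇒ R(z) = (1 + 8/13z)/(1 − 5/13z).

Solve |R(x)|<1 on ℝ⁻.
x=-0.96: |R|=0.2989
R=−1: 1+8/13x = −1+5/13x ⇒ -3/13x=2 ⇒ x=2/(-3/13)=-8.6667
Confirm numerically:
  x=-7.813: |R|=0.95081 <1
  x=-7.051: |R|=0.89955 <1
  x=-5.084: |R|=0.72025 <1
  x=-9.104: |R|=1.02242 >1
  x=-9.008: |R|=1.01764 >1
  x=-8.972: |R|=1.01583 >1
So |R|<1 on (-8.6667, 0).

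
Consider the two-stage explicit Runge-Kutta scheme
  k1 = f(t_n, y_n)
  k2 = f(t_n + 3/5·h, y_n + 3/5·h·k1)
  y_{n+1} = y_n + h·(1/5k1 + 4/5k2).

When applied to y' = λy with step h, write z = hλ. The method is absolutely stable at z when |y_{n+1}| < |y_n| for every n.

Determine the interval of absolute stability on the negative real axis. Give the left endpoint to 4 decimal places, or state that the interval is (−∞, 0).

(-2.0833, 0).

On y'=λy, z=hλ:
  k1=λy_n ⇒ h·k1=z·y_n;  k2=λ(1+3/5z)y_n ⇒ h·k2=z(1+3/5z)y_n
  y_{n+1}/y_n = 1 + 1/5z + 4/5z(1+3/5z) = 1 + z + 12/25z²
  so R(z) = 1 + z + 12/25z².

Boundary: |R(x)|=1, x<0.
x=-1.62: |R|=0.6397
R=1: x+12/25x²=0 ⇒ x=−25/12=-2.0833; min R=1−1/(4·12/25)=0.4792>−1
Confirm numerically:
  x=-1.974: |R|=0.89640 <1
  x=-1.967: |R|=0.89016 <1
  x=-0.951: |R|=0.48311 <1
  x=-0.864: |R|=0.49432 <1
  x=-2.265: |R|=1.19751 >1
  x=-2.237: |R|=1.16500 >1
  x=-2.214: |R|=1.13886 >1
Interval (-2.0833, 0).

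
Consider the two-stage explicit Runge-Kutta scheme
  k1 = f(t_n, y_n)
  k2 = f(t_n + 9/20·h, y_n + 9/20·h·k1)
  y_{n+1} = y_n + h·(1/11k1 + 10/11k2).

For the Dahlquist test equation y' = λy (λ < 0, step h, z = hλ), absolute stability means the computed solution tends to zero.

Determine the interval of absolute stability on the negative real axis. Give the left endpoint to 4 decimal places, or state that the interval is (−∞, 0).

Set f=λy, z=hλ:
  k1=λy_n ⇒ h·k1=z·y_n;  k2=λ(1+9/20z)y_n ⇒ h·k2=z(1+9/20z)y_n
  y_{n+1}/y_n = 1 + 1/11z + 10/11z(1+9/20z) = 1 + z + 9/22z²
  ⇒ R(z) = 1 + z + 9/22z².

Solve |R(x)|<1 on ℝ⁻.
x=-1.3: |R|=0.3914
R=1: x+9/22x²=0 ⇒ x=−22/9=-2.4444; min R=1−1/(4·9/22)=0.3889>−1
Confirm numerically:
  x=-1.891: |R|=0.57186 <1
  x=-1.831: |R|=0.54050 <1
  x=-1.506: |R|=0.42183 <1
  x=-1.371: |R|=0.39794 <1
  x=-2.682: |R|=1.26064 >1
  x=-2.587: |R|=1.15087 >1
  x=-2.562: |R|=1.12321 >1
So |R|<1 on (-2.4444, 0).

(-2.4444, 0).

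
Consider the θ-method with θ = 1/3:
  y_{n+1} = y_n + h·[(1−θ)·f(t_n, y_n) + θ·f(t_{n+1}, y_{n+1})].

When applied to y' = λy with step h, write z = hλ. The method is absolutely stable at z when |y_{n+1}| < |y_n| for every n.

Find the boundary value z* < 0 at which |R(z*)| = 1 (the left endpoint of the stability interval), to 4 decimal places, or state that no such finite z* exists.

z* = -6.0000.

On y'=λy, z=hλ:
  y_{n+1} = y_n + z·[2/3·y_n + 1/3·y_{n+1}] ⇒ (1 − 1/3z)y_{n+1} = (1 + 2/3z)y_n
  ⇒ R(z) = (1 + 2/3z)/(1 − 1/3z).

Solve |R(x)|<1 on ℝ⁻.
x=-1.74: |R|=0.1013
R=−1: 1+2/3x = −1+1/3x ⇒ -1/3x=2 ⇒ x=2/(-1/3)=-6.0000
Confirm numerically:
  x=-4.210: |R|=0.75173 <1
  x=-3.711: |R|=0.65892 <1
  x=-3.693: |R|=0.65531 <1
  x=-2.450: |R|=0.34862 <1
  x=-6.458: |R|=1.04842 >1
  x=-6.224: |R|=1.02428 >1
Stable set (-6.0000, 0).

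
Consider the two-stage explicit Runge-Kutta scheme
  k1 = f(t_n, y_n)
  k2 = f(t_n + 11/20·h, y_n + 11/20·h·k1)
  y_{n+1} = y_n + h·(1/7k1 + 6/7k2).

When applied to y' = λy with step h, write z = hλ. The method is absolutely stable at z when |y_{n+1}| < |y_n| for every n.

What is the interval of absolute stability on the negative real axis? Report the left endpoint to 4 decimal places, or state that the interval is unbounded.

Test eqn y'=λy, z=hλ:
  k1=λy_n ⇒ h·k1=z·y_n;  k2=λ(1+11/20z)y_n ⇒ h·k2=z(1+11/20z)y_n
  y_{n+1}/y_n = 1 + 1/7z + 6/7z(1+11/20z) = 1 + z + 33/70z²
  ⇒ R(z) = 1 + z + 33/70z².

Need |R(x)|<1, x<0.
x=-1.05: |R|=0.4698
R=1: x+33/70x²=0 ⇒ x=−70/33=-2.1212; min R=1−1/(4·33/70)=0.4697>−1
Confirm numerically:
  x=-2.037: |R|=0.91913 <1
  x=-1.322: |R|=0.50191 <1
  x=-1.064: |R|=0.46970 <1
  x=-2.501: |R|=1.44779 >1
  x=-2.402: |R|=1.31796 >1
Stable set (-2.1212, 0).

z∈(-2.1212,0).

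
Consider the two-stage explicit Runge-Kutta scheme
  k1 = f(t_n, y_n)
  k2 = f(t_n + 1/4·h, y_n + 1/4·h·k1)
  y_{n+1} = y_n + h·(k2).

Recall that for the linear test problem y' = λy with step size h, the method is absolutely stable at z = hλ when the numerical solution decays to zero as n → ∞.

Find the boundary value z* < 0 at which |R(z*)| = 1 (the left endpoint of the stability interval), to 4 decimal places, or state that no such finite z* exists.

left endpoint -4.0000.

On y'=λy, z=hλ:
  k1=λy_n ⇒ h·k1=z·y_n;  k2=λ(1+1/4z)y_n ⇒ h·k2=z(1+1/4z)y_n
  y_{n+1}/y_n = 1 + z(1+1/4z) = 1 + z + 1/4z²
  R(z) = 1 + z + 1/4z².

Solve |R(x)|<1 on ℝ⁻.
x=-1.14: |R|=0.1849
R=1: x+1/4x²=0 ⇒ x=−4=-4.0000; min R=1−1/(4·1/4)=0.0000>−1
Confirm numerically:
  x=-3.928: |R|=0.92930 <1
  x=-2.769: |R|=0.14784 <1
  x=-2.637: |R|=0.10144 <1
  x=-1.612: |R|=0.03764 <1
  x=-4.397: |R|=1.43640 >1
  x=-4.239: |R|=1.25328 >1
  x=-4.168: |R|=1.17506 >1
Stable set (-4.0000, 0).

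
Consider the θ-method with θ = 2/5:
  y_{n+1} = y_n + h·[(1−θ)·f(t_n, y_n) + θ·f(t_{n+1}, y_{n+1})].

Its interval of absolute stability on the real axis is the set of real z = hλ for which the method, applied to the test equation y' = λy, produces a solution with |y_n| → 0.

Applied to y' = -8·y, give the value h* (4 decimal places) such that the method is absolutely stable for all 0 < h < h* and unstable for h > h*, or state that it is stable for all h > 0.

(-10.0000,0); λ=-8 ⇒ h* = (10)/8 = 1.2500.

With y'=λy (z=hλ):
  y_{n+1} = y_n + z·[3/5·y_n + 2/5·y_{n+1}] ⇒ (1 − 2/5z)y_{n+1} = (1 + 3/5z)y_n
  ⇒ R(z) = (1 + 3/5z)/(1 − 2/5z).

Solve |R(x)|<1 on ℝ⁻.
x=-1.16: |R|=0.2077
R=−1: 1+3/5x = −1+2/5x ⇒ -1/5x=2 ⇒ x=2/(-1/5)=-10.0000
Confirm numerically:
  x=-9.723: |R|=0.98867 <1
  x=-4.962: |R|=0.66242 <1
  x=-4.909: |R|=0.65643 <1
  x=-4.034: |R|=0.54346 <1
  x=-10.576: |R|=1.02203 >1
  x=-10.291: |R|=1.01138 >1
  x=-10.116: |R|=1.00460 >1
So |R|<1 on (-10.0000, 0).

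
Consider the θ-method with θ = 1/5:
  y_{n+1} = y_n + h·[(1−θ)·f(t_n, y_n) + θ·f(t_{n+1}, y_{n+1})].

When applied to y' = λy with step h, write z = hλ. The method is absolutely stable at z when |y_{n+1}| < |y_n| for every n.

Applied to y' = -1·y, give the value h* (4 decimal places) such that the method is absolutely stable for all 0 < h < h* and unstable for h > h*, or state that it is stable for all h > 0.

With y'=λy (z=hλ):
  y_{n+1} = y_n + z·[4/5·y_n + 1/5·y_{n+1}] ⇒ (1 − 1/5z)y_{n+1} = (1 + 4/5z)y_n
  Hence R(z) = (1 + 4/5z)/(1 − 1/5z).

Solve |R(x)|<1 on ℝ⁻.
x=-0.86: |R|=0.2662
R=−1: 1+4/5x = −1+1/5x ⇒ -3/5x=2 ⇒ x=2/(-3/5)=-3.3333
Confirm numerically:
  x=-3.135: |R|=0.92686 <1
  x=-2.792: |R|=0.79158 <1
  x=-2.271: |R|=0.56168 <1
  x=-1.690: |R|=0.26308 <1
  x=-3.873: |R|=1.18246 >1
  x=-3.763: |R|=1.14710 >1
  x=-3.426: |R|=1.03299 >1
So |R|<1 on (-3.3333, 0).

(-3.3333,0); λ=-1 ⇒ h* = (10/3)/1 = 3.3333.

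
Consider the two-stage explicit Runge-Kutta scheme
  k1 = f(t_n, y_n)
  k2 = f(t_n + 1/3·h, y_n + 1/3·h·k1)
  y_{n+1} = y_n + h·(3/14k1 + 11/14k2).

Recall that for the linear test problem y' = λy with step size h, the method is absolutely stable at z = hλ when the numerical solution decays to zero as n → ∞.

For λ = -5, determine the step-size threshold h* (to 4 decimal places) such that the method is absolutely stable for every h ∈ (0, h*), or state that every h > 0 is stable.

On y'=λy, z=hλ:
  k1=λy_n ⇒ h·k1=z·y_n;  k2=λ(1+1/3z)y_n ⇒ h·k2=z(1+1/3z)y_n
  y_{n+1}/y_n = 1 + 3/14z + 11/14z(1+1/3z) = 1 + z + 11/42z²
  Hence R(z) = 1 + z + 11/42z².

Find x<0 with |R(x)|<1.
x=-0.44: |R|=0.6107
R=1: x+11/42x²=0 ⇒ x=−42/11=-3.8182; min R=1−1/(4·11/42)=0.0455>−1
Confirm numerically:
  x=-2.767: |R|=0.23822 <1
  x=-2.677: |R|=0.19990 <1
  x=-2.358: |R|=0.09823 <1
  x=-4.397: |R|=1.66656 >1
  x=-3.916: |R|=1.10032 >1
So |R|<1 on (-3.8182, 0).

(-3.8182,0); λ=-5 ⇒ h* = (42/11)/5 = 0.7636.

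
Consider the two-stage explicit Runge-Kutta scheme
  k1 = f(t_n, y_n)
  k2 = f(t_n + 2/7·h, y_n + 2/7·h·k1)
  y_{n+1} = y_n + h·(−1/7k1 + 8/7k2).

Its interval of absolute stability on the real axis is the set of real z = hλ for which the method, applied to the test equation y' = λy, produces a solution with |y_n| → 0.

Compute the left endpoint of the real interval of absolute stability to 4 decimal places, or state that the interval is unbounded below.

z* = -3.0625.

On y'=λy, z=hλ:
  k1=λy_n ⇒ h·k1=z·y_n;  k2=λ(1+2/7z)y_n ⇒ h·k2=z(1+2/7z)y_n
  y_{n+1}/y_n = 1 − 1/7z + 8/7z(1+2/7z) = 1 + z + 16/49z²
  so R(z) = 1 + z + 16/49z².

Need |R(x)|<1, x<0.
x=-0.83: |R|=0.3949
R=1: x+16/49x²=0 ⇒ x=−49/16=-3.0625; min R=1−1/(4·16/49)=0.2344>−1
Confirm numerically:
  x=-2.978: |R|=0.91783 <1
  x=-2.940: |R|=0.88240 <1
  x=-2.152: |R|=0.36020 <1
  x=-3.653: |R|=1.70436 >1
  x=-3.604: |R|=1.63725 >1
  x=-3.113: |R|=1.05133 >1
So |R|<1 on (-3.0625, 0).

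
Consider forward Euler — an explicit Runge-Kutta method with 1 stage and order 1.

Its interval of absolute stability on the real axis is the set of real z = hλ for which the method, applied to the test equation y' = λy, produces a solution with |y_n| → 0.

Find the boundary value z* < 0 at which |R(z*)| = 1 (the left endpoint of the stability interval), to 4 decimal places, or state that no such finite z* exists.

left endpoint -2.0000.

Test eqn y'=λy, z=hλ:
  order 1, 1-stage ⇒ R(z)=1+z
  (e.g. R(-0.35)=0.65000, |R|=0.65000)

Find x<0 with |R(x)|<1.
x=-0.35: |R|=0.6500
|R(-1.55)|=0.5500 |R(-1.38)|=0.3800 |R(-1.26)|=0.2600
Bisect:
  x_lo=-2.8446 |R|=1.8446  x_hi=-0.1316 |R|=0.8684
  mid=-1.48810 |R|=0.48810 →hi
  mid=-2.16633 |R|=1.16633 →lo
  mid=-1.82721 |R|=0.82721 →hi
  mid=-1.99677 |R|=0.99677 →hi
  mid=-2.08155 |R|=1.08155 →lo
  mid=-2.03916 |R|=1.03916 →lo
  mid=-2.01797 |R|=1.01797 →lo
  mid=-2.00737 |R|=1.00737 →lo
  mid=-2.00207 |R|=1.00207 →lo
  mid=-1.99942 |R|=0.99942 →hi
  ...
  [-2.00008,-1.99992] ⇒ x*=-2.0000
So |R|<1 on (-2.0000, 0).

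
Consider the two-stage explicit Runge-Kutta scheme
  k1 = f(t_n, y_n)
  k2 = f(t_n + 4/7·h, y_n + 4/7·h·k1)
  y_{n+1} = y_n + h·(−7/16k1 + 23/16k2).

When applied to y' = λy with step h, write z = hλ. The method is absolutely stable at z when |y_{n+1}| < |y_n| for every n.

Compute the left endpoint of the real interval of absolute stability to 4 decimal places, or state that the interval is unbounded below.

On y'=λy, z=hλ:
  k1=λy_n ⇒ h·k1=z·y_n;  k2=λ(1+4/7z)y_n ⇒ h·k2=z(1+4/7z)y_n
  y_{n+1}/y_n = 1 − 7/16z + 23/16z(1+4/7z) = 1 + z + 23/28z²
  R(z) = 1 + z + 23/28z².

Find x<0 with |R(x)|<1.
x=-1.18: |R|=0.9638
R=1: x+23/28x²=0 ⇒ x=−28/23=-1.2174; min R=1−1/(4·23/28)=0.6957>−1
Confirm numerically:
  x=-1.144: |R|=0.93103 <1
  x=-1.004: |R|=0.82401 <1
  x=-0.660: |R|=0.69781 <1
  x=-0.510: |R|=0.70365 <1
  x=-1.781: |R|=1.82454 >1
  x=-1.502: |R|=1.35115 >1
  x=-1.308: |R|=1.09735 >1
Stable set (-1.2174, 0).

left endpoint -1.2174.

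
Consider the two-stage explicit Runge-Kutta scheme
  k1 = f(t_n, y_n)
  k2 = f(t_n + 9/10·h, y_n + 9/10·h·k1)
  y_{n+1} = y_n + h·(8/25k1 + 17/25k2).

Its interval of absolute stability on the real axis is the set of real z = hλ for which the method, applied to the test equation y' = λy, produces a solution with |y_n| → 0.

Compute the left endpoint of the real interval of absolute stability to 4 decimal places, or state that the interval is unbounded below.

left endpoint -1.6340.

With y'=λy (z=hλ):
  k1=λy_n ⇒ h·k1=z·y_n;  k2=λ(1+9/10z)y_n ⇒ h·k2=z(1+9/10z)y_n
  y_{n+1}/y_n = 1 + 8/25z + 17/25z(1+9/10z) = 1 + z + 153/250z²
  so R(z) = 1 + z + 153/250z².

Need |R(x)|<1, x<0.
x=-0.65: |R|=0.6086
R=1: x+153/250x²=0 ⇒ x=−250/153=-1.6340; min R=1−1/(4·153/250)=0.5915>−1
Confirm numerically:
  x=-1.434: |R|=0.82449 <1
  x=-1.242: |R|=0.70205 <1
  x=-1.169: |R|=0.66734 <1
  x=-2.180: |R|=1.72847 >1
  x=-1.757: |R|=1.13227 >1
Interval (-1.6340, 0).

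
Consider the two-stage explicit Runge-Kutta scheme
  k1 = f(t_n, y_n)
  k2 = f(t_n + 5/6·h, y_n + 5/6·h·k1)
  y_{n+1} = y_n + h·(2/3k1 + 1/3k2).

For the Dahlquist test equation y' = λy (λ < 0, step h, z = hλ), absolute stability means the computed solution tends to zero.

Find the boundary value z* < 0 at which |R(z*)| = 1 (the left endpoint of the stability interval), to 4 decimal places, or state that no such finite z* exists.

z* = -3.6000.

With y'=λy (z=hλ):
  k1=λy_n ⇒ h·k1=z·y_n;  k2=λ(1+5/6z)y_n ⇒ h·k2=z(1+5/6z)y_n
  y_{n+1}/y_n = 1 + 2/3z + 1/3z(1+5/6z) = 1 + z + 5/18z²
  ⇒ R(z) = 1 + z + 5/18z².

Solve |R(x)|<1 on ℝ⁻.
x=-1.28: |R|=0.1751
R=1: x+5/18x²=0 ⇒ x=−18/5=-3.6000; min R=1−1/(4·5/18)=0.1000>−1
Confirm numerically:
  x=-2.328: |R|=0.17744 <1
  x=-2.311: |R|=0.17253 <1
  x=-1.921: |R|=0.10407 <1
  x=-1.561: |R|=0.11587 <1
  x=-4.135: |R|=1.61451 >1
  x=-3.716: |R|=1.11974 >1
Stable set (-3.6000, 0).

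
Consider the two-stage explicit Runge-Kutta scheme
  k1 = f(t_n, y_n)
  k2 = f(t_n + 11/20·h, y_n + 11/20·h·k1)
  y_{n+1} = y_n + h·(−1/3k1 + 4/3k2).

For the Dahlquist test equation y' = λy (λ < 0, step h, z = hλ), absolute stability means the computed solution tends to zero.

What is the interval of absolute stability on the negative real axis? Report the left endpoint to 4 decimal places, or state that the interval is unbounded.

(-1.3636, 0).

Test eqn y'=λy, z=hλ:
  k1=λy_n ⇒ h·k1=z·y_n;  k2=λ(1+11/20z)y_n ⇒ h·k2=z(1+11/20z)y_n
  y_{n+1}/y_n = 1 − 1/3z + 4/3z(1+11/20z) = 1 + z + 11/15z²
  so R(z) = 1 + z + 11/15z².

Find x<0 with |R(x)|<1.
x=-0.5: |R|=0.6833
R=1: x+11/15x²=0 ⇒ x=−15/11=-1.3636; min R=1−1/(4·11/15)=0.6591>−1
Confirm numerically:
  x=-0.819: |R|=0.67289 <1
  x=-0.749: |R|=0.66240 <1
  x=-0.718: |R|=0.66005 <1
  x=-1.938: |R|=1.81629 >1
  x=-1.890: |R|=1.72954 >1
  x=-1.662: |R|=1.36365 >1
Interval (-1.3636, 0).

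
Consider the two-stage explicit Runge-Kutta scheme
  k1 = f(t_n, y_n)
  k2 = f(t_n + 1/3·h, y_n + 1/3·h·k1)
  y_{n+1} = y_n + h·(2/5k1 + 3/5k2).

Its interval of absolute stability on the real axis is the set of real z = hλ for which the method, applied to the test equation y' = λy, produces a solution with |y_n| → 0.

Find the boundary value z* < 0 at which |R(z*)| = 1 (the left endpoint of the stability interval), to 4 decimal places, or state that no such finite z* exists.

On y'=λy, z=hλ:
  k1=λy_n ⇒ h·k1=z·y_n;  k2=λ(1+1/3z)y_n ⇒ h·k2=z(1+1/3z)y_n
  y_{n+1}/y_n = 1 + 2/5z + 3/5z(1+1/3z) = 1 + z + 1/5z²
  ⇒ R(z) = 1 + z + 1/5z².

Find x<0 with |R(x)|<1.
x=-0.85: |R|=0.2945
R=1: x+1/5x²=0 ⇒ x=−5=-5.0000; min R=1−1/(4·1/5)=-0.2500>−1
Confirm numerically:
  x=-4.970: |R|=0.97018 <1
  x=-3.682: |R|=0.02942 <1
  x=-3.619: |R|=0.00043 <1
  x=-5.531: |R|=1.58739 >1
  x=-5.249: |R|=1.26140 >1
So |R|<1 on (-5.0000, 0).

left endpoint -5.0000.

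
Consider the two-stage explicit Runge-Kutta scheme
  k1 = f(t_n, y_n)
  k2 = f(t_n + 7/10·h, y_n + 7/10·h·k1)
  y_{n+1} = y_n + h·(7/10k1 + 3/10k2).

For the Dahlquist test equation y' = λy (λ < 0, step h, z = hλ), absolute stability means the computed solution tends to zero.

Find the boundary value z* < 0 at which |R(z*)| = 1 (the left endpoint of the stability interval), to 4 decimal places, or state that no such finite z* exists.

On y'=λy, z=hλ:
  k1=λy_n ⇒ h·k1=z·y_n;  k2=λ(1+7/10z)y_n ⇒ h·k2=z(1+7/10z)y_n
  y_{n+1}/y_n = 1 + 7/10z + 3/10z(1+7/10z) = 1 + z + 21/100z²
  so R(z) = 1 + z + 21/100z².

Boundary: |R(x)|=1, x<0.
x=-0.7: |R|=0.4029
R=1: x+21/100x²=0 ⇒ x=−100/21=-4.7619; min R=1−1/(4·21/100)=-0.1905>−1
Confirm numerically:
  x=-4.536: |R|=0.78481 <1
  x=-4.367: |R|=0.63784 <1
  x=-3.929: |R|=0.31278 <1
  x=-2.976: |R|=0.11612 <1
  x=-4.930: |R|=1.17403 >1
  x=-4.903: |R|=1.14528 >1
  x=-4.901: |R|=1.14316 >1
Stable set (-4.7619, 0).

left endpoint -4.7619.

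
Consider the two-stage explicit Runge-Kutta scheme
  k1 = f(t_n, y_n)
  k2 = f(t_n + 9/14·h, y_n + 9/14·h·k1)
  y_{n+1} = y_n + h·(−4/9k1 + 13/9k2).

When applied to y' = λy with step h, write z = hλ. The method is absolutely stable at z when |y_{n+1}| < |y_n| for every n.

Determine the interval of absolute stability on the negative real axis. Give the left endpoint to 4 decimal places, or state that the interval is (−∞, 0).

With y'=λy (z=hλ):
  k1=λy_n ⇒ h·k1=z·y_n;  k2=λ(1+9/14z)y_n ⇒ h·k2=z(1+9/14z)y_n
  y_{n+1}/y_n = 1 − 4/9z + 13/9z(1+9/14z) = 1 + z + 13/14z²
  ⇒ R(z) = 1 + z + 13/14z².

Boundary: |R(x)|=1, x<0.
x=-1.24: |R|=1.1878
R=1: x+13/14x²=0 ⇒ x=−14/13=-1.0769; min R=1−1/(4·13/14)=0.7308>−1
Confirm numerically:
  x=-0.874: |R|=0.83531 <1
  x=-0.863: |R|=0.82857 <1
  x=-0.606: |R|=0.73500 <1
  x=-1.361: |R|=1.35901 >1
  x=-1.143: |R|=1.07013 >1
So |R|<1 on (-1.0769, 0).

(-1.0769, 0).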